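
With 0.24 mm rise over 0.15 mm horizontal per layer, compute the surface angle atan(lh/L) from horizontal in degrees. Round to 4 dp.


angle = atan(0.24/0.15) = 57.9946 degrees


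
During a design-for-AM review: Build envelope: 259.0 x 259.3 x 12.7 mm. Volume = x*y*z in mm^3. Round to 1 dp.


V = 259.0 * 259.3 * 12.7 = 852915.5 mm^3


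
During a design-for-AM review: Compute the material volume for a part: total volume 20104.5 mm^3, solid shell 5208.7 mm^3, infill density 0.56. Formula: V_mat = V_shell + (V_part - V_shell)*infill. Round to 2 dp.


V_infill = (20104.5 - 5208.7) * 0.56 = 8341.65
V_total = 5208.7 + 8341.65 = 13550.35 mm^3


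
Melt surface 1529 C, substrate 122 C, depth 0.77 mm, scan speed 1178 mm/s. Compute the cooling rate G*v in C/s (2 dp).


G = (1529-122)/0.77 = 1827.27272727 C/mm
CR = 1827.27272727 * 1178 = 2152527.27 C/s


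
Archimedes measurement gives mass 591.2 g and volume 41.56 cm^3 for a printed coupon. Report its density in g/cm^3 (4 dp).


rho = 591.2 / 41.56 = 14.2252 g/cm^3


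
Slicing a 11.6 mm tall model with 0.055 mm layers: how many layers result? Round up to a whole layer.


Layers = ceil(11.6/0.055) = 211


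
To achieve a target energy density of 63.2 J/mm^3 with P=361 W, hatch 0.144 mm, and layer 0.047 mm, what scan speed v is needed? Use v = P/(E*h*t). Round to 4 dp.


v = 361 / (63.2*0.144*0.047) = 843.9754 mm/s


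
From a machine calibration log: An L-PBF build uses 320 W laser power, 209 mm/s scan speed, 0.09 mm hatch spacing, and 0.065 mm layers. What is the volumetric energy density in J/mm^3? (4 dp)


E = 320 / (209*0.09*0.065) = 261.7266 J/mm^3


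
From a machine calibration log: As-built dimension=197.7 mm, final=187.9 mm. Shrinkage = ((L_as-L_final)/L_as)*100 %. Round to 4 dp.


Shrinkage = ((197.7-187.9)/197.7)*100 = 4.957 %


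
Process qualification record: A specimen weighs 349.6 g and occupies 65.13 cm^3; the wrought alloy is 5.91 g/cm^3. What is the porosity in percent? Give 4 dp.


rho_part = 349.6 / 65.13 = 5.36772609 g/cm^3
Porosity = (1 - 5.36772609/5.91)*100 = 9.1755 %


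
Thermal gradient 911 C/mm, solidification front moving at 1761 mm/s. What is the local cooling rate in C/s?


CR = 911 * 1761 = 1604271 C/s


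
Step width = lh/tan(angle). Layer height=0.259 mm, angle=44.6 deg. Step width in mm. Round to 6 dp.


step = 0.259 / tan(44.6) = 0.262642 mm


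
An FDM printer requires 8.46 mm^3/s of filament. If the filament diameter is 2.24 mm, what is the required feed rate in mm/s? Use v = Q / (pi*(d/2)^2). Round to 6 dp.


A = pi*(2.24/2)^2 = 3.940814
v = 8.46 / 3.940814 = 2.146765 mm/s


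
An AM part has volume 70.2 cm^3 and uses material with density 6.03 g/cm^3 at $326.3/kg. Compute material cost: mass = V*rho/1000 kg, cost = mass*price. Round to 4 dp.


Mass = 70.2*6.03/1000 = 0.423306 kg
Cost = 0.423306 * 326.3 = 138.1247 $


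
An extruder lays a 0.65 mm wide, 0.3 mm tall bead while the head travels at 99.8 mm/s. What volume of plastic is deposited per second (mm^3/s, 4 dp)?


Rate = 0.65 * 0.3 * 99.8 = 19.461 mm^3/s


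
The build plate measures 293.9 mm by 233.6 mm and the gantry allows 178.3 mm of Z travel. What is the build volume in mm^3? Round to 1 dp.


V = 293.9 * 233.6 * 178.3 = 12241193.6 mm^3


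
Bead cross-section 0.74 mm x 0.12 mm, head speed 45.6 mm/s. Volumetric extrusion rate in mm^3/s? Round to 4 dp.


Rate = 0.74 * 0.12 * 45.6 = 4.0493 mm^3/s


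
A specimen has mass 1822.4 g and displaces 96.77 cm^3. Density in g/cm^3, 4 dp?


rho = 1822.4 / 96.77 = 18.8323 g/cm^3


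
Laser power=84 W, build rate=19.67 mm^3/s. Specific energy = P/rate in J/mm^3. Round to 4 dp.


SE = 84 / 19.67 = 4.2705 J/mm^3


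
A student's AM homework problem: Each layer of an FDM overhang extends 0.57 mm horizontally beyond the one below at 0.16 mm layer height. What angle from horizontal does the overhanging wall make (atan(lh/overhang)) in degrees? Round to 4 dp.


angle = atan(0.16/0.57) = 15.6795 degrees


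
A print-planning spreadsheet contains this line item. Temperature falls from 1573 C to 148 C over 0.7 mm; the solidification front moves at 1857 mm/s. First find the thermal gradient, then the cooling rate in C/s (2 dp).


G = (1573-148)/0.7 = 2035.71428571 C/mm
CR = 2035.71428571 * 1857 = 3780321.43 C/s


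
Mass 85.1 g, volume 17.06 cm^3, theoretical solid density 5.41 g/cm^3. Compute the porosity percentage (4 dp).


rho_part = 85.1 / 17.06 = 4.98827667 g/cm^3
Porosity = (1 - 4.98827667/5.41)*100 = 7.7953 %


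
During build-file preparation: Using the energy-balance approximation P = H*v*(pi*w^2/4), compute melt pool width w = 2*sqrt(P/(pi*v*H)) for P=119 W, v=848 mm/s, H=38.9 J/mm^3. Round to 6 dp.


w = 2*sqrt(119/(pi*848*38.9)) = 0.067773 mm


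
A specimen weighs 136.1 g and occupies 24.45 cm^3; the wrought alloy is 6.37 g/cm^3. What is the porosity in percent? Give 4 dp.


rho_part = 136.1 / 24.45 = 5.56646217 g/cm^3
Porosity = (1 - 5.56646217/6.37)*100 = 12.6144 %


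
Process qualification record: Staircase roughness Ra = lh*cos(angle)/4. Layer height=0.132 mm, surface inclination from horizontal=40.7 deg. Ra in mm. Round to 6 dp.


Ra = 0.132 * cos(40.7) / 4 = 0.025018 mm


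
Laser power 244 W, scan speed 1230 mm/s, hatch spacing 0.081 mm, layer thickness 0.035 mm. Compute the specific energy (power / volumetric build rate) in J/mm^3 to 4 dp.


Build rate = 1230 * 0.081 * 0.035 = 3.48705 mm^3/s
SE = 244 / 3.48705 = 69.9732 J/mm^3


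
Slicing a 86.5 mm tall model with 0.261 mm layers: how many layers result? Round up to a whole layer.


Layers = ceil(86.5/0.261) = 332


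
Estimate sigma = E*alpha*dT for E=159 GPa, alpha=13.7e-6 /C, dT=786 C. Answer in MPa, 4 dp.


sigma = 159*1000 * 13.7e-6 * 786 = 1712.1438 MPa


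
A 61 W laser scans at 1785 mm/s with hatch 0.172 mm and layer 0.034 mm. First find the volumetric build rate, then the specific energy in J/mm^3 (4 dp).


Build rate = 1785 * 0.172 * 0.034 = 10.43868 mm^3/s
SE = 61 / 10.43868 = 5.8437 J/mm^3


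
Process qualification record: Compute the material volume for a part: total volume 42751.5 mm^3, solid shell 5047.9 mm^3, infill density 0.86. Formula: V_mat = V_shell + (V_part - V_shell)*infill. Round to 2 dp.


V_infill = (42751.5 - 5047.9) * 0.86 = 32425.1
V_total = 5047.9 + 32425.1 = 37473.0 mm^3


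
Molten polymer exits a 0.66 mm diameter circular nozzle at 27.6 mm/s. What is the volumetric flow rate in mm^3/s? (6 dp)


A = pi*(0.66/2)^2 = 0.34211944 mm^2
Q = 0.34211944 * 27.6 = 9.442497 mm^3/s


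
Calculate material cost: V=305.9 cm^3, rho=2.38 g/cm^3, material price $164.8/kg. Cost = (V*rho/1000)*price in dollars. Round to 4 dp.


Mass = 305.9*2.38/1000 = 0.728042 kg
Cost = 0.728042 * 164.8 = 119.9813 $


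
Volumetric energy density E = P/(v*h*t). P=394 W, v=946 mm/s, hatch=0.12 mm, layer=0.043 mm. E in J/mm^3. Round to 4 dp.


E = 394 / (946*0.12*0.043) = 80.7152 J/mm^3


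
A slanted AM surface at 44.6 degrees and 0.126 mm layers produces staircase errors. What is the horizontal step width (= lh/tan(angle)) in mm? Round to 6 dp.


step = 0.126 / tan(44.6) = 0.127772 mm


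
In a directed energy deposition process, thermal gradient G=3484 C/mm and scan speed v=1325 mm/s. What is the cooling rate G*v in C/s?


CR = 3484 * 1325 = 4616300 C/s


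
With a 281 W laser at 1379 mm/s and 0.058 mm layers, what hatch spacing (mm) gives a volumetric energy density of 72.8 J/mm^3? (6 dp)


h = 281 / (72.8*1379*0.058) = 0.048259 mm


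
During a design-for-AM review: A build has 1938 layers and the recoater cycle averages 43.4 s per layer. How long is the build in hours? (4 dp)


t = 1938 * 43.4 / 3600 = 23.3637 hrs


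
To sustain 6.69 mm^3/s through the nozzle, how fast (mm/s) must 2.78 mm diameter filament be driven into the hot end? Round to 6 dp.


A = pi*(2.78/2)^2 = 6.069871
v = 6.69 / 6.069871 = 1.102165 mm/s


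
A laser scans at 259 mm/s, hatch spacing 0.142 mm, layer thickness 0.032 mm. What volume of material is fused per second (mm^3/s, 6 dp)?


Rate = 259 * 0.142 * 0.032 = 1.176896 mm^3/s


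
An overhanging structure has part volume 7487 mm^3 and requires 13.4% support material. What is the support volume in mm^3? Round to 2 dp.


V_support = 7487 * 0.134 = 1003.26 mm^3


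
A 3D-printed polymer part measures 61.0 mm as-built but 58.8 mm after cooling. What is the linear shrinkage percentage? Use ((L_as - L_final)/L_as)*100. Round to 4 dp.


Shrinkage = ((61.0-58.8)/61.0)*100 = 3.6066 %


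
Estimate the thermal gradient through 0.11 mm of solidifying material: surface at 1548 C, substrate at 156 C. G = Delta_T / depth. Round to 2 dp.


G = (1548-156)/0.11 = 12654.55 C/mm


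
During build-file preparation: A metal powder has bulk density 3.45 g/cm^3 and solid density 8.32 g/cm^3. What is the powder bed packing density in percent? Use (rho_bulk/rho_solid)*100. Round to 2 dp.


Packing = (3.45/8.32)*100 = 41.47 %


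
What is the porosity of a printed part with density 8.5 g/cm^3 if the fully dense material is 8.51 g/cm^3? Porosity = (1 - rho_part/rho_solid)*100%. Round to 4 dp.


Porosity = (1-8.5/8.51)*100 = 0.1175 %


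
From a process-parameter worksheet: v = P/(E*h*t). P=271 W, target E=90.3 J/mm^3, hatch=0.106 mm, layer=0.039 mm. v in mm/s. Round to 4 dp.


v = 271 / (90.3*0.106*0.039) = 725.9573 mm/s


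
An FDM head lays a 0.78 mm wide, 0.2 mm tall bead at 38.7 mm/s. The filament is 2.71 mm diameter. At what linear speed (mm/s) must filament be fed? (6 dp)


Q = 0.78 * 0.2 * 38.7 = 6.0372 mm^3/s
A_fil = pi*(2.71/2)^2 = 5.76804265 mm^2
v_feed = 6.0372 / 5.76804265 = 1.046664 mm/s


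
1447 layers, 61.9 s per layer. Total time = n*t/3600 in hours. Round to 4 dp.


t = 1447 * 61.9 / 3600 = 24.8804 hrs


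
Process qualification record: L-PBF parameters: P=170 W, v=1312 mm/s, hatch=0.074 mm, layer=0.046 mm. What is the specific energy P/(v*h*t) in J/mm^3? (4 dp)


Build rate = 1312 * 0.074 * 0.046 = 4.466048 mm^3/s
SE = 170 / 4.466048 = 38.065 J/mm^3


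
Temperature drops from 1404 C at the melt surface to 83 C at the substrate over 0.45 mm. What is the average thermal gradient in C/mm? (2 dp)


G = (1404-83)/0.45 = 2935.56 C/mm


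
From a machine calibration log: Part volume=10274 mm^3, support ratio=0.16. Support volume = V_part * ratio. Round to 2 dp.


V_support = 10274 * 0.16 = 1643.84 mm^3


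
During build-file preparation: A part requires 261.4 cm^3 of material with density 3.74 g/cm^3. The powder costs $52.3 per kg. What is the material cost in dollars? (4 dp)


Mass = 261.4*3.74/1000 = 0.977636 kg
Cost = 0.977636 * 52.3 = 51.1304 $


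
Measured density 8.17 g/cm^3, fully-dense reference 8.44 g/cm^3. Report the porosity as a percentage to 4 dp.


Porosity = (1-8.17/8.44)*100 = 3.1991 %


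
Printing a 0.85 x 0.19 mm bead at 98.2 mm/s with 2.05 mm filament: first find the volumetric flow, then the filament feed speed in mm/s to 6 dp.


Q = 0.85 * 0.19 * 98.2 = 15.8593 mm^3/s
A_fil = pi*(2.05/2)^2 = 3.30063578 mm^2
v_feed = 15.8593 / 3.30063578 = 4.804923 mm/s


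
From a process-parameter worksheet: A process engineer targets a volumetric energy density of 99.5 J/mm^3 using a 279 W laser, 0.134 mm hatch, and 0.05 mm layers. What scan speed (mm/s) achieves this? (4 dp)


v = 279 / (99.5*0.134*0.05) = 418.5105 mm/s


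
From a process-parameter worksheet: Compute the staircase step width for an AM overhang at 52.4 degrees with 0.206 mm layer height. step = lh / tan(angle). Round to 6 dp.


step = 0.206 / tan(52.4) = 0.158641 mm


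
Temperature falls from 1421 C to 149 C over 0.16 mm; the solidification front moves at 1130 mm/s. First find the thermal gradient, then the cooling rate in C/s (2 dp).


G = (1421-149)/0.16 = 7950.0 C/mm
CR = 7950.0 * 1130 = 8983500.0 C/s


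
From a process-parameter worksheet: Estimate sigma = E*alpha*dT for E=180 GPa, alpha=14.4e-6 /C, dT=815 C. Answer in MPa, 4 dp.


sigma = 180*1000 * 14.4e-6 * 815 = 2112.48 MPa


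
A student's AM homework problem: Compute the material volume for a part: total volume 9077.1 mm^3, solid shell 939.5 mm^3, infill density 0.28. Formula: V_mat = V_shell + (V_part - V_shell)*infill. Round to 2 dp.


V_infill = (9077.1 - 939.5) * 0.28 = 2278.53
V_total = 939.5 + 2278.53 = 3218.03 mm^3


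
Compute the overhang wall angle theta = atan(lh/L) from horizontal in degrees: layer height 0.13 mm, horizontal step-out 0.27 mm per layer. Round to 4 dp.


angle = atan(0.13/0.27) = 25.71 degrees


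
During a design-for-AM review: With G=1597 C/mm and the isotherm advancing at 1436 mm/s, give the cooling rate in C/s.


CR = 1597 * 1436 = 2293292 C/s


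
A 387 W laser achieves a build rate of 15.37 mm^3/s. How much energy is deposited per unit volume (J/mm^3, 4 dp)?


SE = 387 / 15.37 = 25.1789 J/mm^3


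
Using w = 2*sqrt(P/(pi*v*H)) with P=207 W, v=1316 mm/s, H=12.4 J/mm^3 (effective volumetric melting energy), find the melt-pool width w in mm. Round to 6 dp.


w = 2*sqrt(207/(pi*1316*12.4)) = 0.127087 mm


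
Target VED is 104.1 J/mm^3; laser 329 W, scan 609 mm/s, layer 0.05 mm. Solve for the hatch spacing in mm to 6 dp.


h = 329 / (104.1*609*0.05) = 0.103791 mm


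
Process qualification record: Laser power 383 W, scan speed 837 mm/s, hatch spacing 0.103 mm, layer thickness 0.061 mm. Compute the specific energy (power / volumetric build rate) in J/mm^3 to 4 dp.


Build rate = 837 * 0.103 * 0.061 = 5.258871 mm^3/s
SE = 383 / 5.258871 = 72.8293 J/mm^3


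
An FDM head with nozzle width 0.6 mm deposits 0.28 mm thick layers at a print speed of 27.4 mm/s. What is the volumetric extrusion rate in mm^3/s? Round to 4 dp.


Rate = 0.6 * 0.28 * 27.4 = 4.6032 mm^3/s


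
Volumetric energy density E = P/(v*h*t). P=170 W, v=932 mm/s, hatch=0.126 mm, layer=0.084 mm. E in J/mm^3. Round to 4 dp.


E = 170 / (932*0.126*0.084) = 17.2339 J/mm^3


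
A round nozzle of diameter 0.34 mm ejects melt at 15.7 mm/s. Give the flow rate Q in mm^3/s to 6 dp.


A = pi*(0.34/2)^2 = 0.09079203 mm^2
Q = 0.09079203 * 15.7 = 1.425435 mm^3/s


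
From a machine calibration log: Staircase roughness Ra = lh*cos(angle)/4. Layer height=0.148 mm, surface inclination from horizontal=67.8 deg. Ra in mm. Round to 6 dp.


Ra = 0.148 * cos(67.8) / 4 = 0.01398 mm


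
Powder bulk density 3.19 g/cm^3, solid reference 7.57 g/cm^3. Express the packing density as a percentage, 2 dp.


Packing = (3.19/7.57)*100 = 42.14 %


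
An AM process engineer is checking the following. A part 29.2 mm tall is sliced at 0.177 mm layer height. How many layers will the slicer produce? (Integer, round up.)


Layers = ceil(29.2/0.177) = 165


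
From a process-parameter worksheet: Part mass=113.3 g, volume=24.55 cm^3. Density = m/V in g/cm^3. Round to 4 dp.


rho = 113.3 / 24.55 = 4.6151 g/cm^3


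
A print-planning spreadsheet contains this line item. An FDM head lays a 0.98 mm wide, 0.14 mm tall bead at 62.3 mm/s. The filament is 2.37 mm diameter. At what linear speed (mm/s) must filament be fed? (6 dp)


Q = 0.98 * 0.14 * 62.3 = 8.54756 mm^3/s
A_fil = pi*(2.37/2)^2 = 4.41150294 mm^2
v_feed = 8.54756 / 4.41150294 = 1.937562 mm/s


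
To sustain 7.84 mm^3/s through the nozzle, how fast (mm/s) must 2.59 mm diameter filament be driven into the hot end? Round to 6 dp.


A = pi*(2.59/2)^2 = 5.268529
v = 7.84 / 5.268529 = 1.488081 mm/s


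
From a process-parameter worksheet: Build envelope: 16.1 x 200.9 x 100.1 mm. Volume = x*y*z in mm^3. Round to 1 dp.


V = 16.1 * 200.9 * 100.1 = 323772.4 mm^3


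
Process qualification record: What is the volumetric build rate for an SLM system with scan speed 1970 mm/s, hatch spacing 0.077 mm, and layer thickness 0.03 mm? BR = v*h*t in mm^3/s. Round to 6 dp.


Rate = 1970 * 0.077 * 0.03 = 4.5507 mm^3/s


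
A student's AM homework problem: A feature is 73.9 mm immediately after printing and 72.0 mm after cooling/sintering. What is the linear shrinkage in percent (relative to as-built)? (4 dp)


Shrinkage = ((73.9-72.0)/73.9)*100 = 2.571 %


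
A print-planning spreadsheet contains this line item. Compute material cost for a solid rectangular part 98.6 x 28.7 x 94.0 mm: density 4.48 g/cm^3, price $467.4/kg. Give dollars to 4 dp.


V = 98.6 * 28.7 * 94.0 = 266003.08 mm^3 = 266.00308 cm^3
Mass = 266.00308 * 4.48 / 1000 = 1.1916938 kg
Cost = 1.1916938 * 467.4 = 556.9977 $


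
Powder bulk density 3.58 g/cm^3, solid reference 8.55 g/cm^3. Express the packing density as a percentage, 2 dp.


Packing = (3.58/8.55)*100 = 41.87 %


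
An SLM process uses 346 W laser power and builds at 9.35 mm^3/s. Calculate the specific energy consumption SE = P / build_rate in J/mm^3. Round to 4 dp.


SE = 346 / 9.35 = 37.0053 J/mm^3


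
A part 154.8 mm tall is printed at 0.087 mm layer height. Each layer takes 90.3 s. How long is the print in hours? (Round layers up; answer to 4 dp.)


Layers = ceil(154.8/0.087) = 1780
t = 1780 * 90.3 / 3600 = 44.6483 hrs


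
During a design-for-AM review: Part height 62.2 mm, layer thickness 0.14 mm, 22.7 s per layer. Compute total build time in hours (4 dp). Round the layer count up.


Layers = ceil(62.2/0.14) = 445
t = 445 * 22.7 / 3600 = 2.806 hrs


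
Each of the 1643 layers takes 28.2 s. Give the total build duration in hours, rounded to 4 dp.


t = 1643 * 28.2 / 3600 = 12.8702 hrs


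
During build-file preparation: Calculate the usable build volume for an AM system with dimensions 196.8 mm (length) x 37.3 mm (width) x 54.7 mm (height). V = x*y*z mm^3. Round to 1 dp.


V = 196.8 * 37.3 * 54.7 = 401533.0 mm^3


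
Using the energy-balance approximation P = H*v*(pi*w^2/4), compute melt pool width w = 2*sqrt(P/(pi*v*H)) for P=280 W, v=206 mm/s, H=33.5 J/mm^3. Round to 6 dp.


w = 2*sqrt(280/(pi*206*33.5)) = 0.227289 mm


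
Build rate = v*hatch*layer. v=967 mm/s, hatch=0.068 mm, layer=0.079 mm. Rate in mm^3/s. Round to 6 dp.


Rate = 967 * 0.068 * 0.079 = 5.194724 mm^3/s


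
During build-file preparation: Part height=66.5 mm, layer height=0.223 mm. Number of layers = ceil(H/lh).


Layers = ceil(66.5/0.223) = 299


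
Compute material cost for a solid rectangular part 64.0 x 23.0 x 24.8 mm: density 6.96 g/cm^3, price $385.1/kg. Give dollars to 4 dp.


V = 64.0 * 23.0 * 24.8 = 36505.6 mm^3 = 36.5056 cm^3
Mass = 36.5056 * 6.96 / 1000 = 0.25407898 kg
Cost = 0.25407898 * 385.1 = 97.8458 $


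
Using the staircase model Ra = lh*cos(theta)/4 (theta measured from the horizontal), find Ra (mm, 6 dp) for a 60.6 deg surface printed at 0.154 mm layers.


Ra = 0.154 * cos(60.6) / 4 = 0.0189 mm


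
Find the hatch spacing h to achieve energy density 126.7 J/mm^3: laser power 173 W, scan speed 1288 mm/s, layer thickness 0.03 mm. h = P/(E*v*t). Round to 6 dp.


h = 173 / (126.7*1288*0.03) = 0.035337 mm


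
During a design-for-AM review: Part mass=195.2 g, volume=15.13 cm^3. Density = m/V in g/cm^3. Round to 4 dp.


rho = 195.2 / 15.13 = 12.9015 g/cm^3


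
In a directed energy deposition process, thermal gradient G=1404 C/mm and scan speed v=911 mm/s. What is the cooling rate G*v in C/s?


CR = 1404 * 911 = 1279044 C/s


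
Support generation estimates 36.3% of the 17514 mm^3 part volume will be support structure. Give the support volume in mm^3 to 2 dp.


V_support = 17514 * 0.363 = 6357.58 mm^3


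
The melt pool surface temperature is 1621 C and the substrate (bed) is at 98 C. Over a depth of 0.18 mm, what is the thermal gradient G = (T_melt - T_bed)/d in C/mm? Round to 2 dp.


G = (1621-98)/0.18 = 8461.11 C/mm


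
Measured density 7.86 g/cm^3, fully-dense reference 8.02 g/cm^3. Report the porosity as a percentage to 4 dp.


Porosity = (1-7.86/8.02)*100 = 1.995 %


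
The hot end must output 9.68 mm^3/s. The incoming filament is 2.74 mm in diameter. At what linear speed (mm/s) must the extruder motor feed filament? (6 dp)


A = pi*(2.74/2)^2 = 5.896455
v = 9.68 / 5.896455 = 1.641664 mm/s


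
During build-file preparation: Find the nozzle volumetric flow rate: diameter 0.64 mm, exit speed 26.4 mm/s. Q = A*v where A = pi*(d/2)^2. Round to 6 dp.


A = pi*(0.64/2)^2 = 0.32169909 mm^2
Q = 0.32169909 * 26.4 = 8.492856 mm^3/s


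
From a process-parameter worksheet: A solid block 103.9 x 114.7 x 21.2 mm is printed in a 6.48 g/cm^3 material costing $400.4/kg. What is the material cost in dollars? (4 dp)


V = 103.9 * 114.7 * 21.2 = 252647.396 mm^3 = 252.647396 cm^3
Mass = 252.647396 * 6.48 / 1000 = 1.63715513 kg
Cost = 1.63715513 * 400.4 = 655.5169 $


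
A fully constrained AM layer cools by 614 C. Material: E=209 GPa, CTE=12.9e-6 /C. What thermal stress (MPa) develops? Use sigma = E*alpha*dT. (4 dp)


sigma = 209*1000 * 12.9e-6 * 614 = 1655.4054 MPa


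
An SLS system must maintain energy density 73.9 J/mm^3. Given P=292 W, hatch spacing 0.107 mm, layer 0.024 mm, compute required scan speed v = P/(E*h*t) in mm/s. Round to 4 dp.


v = 292 / (73.9*0.107*0.024) = 1538.6626 mm/s


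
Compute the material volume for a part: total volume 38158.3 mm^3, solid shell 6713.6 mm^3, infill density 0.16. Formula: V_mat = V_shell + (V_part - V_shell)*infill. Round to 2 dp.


V_infill = (38158.3 - 6713.6) * 0.16 = 5031.15
V_total = 6713.6 + 5031.15 = 11744.75 mm^3


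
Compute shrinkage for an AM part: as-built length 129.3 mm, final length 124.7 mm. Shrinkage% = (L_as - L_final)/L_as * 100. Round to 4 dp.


Shrinkage = ((129.3-124.7)/129.3)*100 = 3.5576 %


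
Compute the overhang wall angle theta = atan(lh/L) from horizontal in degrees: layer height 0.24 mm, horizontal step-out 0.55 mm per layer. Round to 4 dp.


angle = atan(0.24/0.55) = 23.5747 degrees


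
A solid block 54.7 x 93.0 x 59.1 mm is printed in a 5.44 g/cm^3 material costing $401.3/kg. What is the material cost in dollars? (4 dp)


V = 54.7 * 93.0 * 59.1 = 300647.61 mm^3 = 300.64761 cm^3
Mass = 300.64761 * 5.44 / 1000 = 1.635523 kg
Cost = 1.635523 * 401.3 = 656.3354 $


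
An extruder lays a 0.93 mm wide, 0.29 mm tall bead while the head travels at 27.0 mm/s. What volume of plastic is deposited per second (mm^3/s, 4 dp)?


Rate = 0.93 * 0.29 * 27.0 = 7.2819 mm^3/s


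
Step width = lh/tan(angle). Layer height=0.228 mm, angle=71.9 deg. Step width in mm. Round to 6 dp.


step = 0.228 / tan(71.9) = 0.074522 mm


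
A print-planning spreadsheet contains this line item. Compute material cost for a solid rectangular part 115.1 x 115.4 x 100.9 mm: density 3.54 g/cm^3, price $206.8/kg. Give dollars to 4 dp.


V = 115.1 * 115.4 * 100.9 = 1340208.286 mm^3 = 1340.208286 cm^3
Mass = 1340.208286 * 3.54 / 1000 = 4.74433733 kg
Cost = 4.74433733 * 206.8 = 981.129 $


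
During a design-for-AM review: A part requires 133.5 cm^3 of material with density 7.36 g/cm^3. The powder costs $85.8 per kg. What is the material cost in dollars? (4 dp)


Mass = 133.5*7.36/1000 = 0.98256 kg
Cost = 0.98256 * 85.8 = 84.3036 $


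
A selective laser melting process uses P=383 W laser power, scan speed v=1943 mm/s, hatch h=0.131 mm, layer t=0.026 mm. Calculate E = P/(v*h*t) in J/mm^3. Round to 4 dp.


E = 383 / (1943*0.131*0.026) = 57.8737 J/mm^3


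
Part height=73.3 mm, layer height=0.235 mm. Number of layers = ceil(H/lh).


Layers = ceil(73.3/0.235) = 312


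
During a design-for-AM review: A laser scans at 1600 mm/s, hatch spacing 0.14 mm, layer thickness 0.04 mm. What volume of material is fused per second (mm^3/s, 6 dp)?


Rate = 1600 * 0.14 * 0.04 = 8.96 mm^3/s


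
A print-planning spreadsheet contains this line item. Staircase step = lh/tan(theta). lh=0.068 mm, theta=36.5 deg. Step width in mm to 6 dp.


step = 0.068 / tan(36.5) = 0.091897 mm


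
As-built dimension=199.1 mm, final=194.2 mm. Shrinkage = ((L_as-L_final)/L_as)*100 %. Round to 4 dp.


Shrinkage = ((199.1-194.2)/199.1)*100 = 2.4611 %


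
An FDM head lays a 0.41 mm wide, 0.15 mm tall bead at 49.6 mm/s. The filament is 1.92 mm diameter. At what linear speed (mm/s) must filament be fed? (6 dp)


Q = 0.41 * 0.15 * 49.6 = 3.0504 mm^3/s
A_fil = pi*(1.92/2)^2 = 2.89529179 mm^2
v_feed = 3.0504 / 2.89529179 = 1.053573 mm/s


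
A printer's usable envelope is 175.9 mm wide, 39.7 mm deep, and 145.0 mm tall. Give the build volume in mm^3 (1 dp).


V = 175.9 * 39.7 * 145.0 = 1012568.4 mm^3


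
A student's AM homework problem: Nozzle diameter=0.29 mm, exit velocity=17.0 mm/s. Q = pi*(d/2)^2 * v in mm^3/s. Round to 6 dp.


A = pi*(0.29/2)^2 = 0.06605199 mm^2
Q = 0.06605199 * 17.0 = 1.122884 mm^3/s


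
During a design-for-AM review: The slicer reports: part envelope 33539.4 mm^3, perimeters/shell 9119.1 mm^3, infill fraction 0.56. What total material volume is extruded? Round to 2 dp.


V_infill = (33539.4 - 9119.1) * 0.56 = 13675.37
V_total = 9119.1 + 13675.37 = 22794.47 mm^3


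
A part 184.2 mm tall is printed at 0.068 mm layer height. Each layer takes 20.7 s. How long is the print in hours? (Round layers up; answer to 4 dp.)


Layers = ceil(184.2/0.068) = 2709
t = 2709 * 20.7 / 3600 = 15.5768 hrs


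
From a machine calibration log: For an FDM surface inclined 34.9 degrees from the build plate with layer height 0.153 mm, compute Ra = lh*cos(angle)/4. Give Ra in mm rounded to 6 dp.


Ra = 0.153 * cos(34.9) / 4 = 0.031371 mm


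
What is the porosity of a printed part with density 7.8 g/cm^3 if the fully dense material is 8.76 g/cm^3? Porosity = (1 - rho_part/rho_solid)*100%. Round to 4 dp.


Porosity = (1-7.8/8.76)*100 = 10.9589 %


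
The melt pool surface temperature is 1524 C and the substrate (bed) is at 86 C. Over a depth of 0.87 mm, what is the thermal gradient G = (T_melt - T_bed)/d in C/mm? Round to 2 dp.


G = (1524-86)/0.87 = 1652.87 C/mm


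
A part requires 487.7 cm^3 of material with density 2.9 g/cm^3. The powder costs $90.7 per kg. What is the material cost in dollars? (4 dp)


Mass = 487.7*2.9/1000 = 1.41433 kg
Cost = 1.41433 * 90.7 = 128.2797 $


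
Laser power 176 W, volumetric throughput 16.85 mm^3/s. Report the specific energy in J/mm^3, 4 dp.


SE = 176 / 16.85 = 10.4451 J/mm^3


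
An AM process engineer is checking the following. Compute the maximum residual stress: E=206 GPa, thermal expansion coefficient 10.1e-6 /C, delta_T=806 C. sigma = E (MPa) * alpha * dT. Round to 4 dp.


sigma = 206*1000 * 10.1e-6 * 806 = 1676.9636 MPa


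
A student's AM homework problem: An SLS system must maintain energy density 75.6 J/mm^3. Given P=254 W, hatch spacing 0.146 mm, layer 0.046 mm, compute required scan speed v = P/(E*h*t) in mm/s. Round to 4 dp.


v = 254 / (75.6*0.146*0.046) = 500.2663 mm/s


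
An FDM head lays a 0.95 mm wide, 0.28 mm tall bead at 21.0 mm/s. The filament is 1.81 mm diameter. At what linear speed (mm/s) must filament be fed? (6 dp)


Q = 0.95 * 0.28 * 21.0 = 5.586 mm^3/s
A_fil = pi*(1.81/2)^2 = 2.57304292 mm^2
v_feed = 5.586 / 2.57304292 = 2.17097 mm/s


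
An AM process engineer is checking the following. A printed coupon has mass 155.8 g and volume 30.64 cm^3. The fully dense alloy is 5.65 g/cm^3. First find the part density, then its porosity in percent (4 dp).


rho_part = 155.8 / 30.64 = 5.0848564 g/cm^3
Porosity = (1 - 5.0848564/5.65)*100 = 10.0025 %


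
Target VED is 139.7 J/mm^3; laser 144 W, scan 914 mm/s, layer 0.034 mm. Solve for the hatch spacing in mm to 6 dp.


h = 144 / (139.7*914*0.034) = 0.03317 mm


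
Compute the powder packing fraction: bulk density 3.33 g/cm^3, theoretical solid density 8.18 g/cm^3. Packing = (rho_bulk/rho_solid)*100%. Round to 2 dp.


Packing = (3.33/8.18)*100 = 40.71 %


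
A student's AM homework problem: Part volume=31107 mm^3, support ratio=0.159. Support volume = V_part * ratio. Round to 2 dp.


V_support = 31107 * 0.159 = 4946.01 mm^3


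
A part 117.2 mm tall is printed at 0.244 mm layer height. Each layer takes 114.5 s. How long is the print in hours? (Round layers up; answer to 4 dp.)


Layers = ceil(117.2/0.244) = 481
t = 481 * 114.5 / 3600 = 15.2985 hrs


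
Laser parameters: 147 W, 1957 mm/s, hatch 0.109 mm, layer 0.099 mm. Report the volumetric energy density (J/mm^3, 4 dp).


E = 147 / (1957*0.109*0.099) = 6.9609 J/mm^3


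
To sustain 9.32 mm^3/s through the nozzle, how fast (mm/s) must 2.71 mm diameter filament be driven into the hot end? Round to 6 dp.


A = pi*(2.71/2)^2 = 5.768043
v = 9.32 / 5.768043 = 1.615799 mm/s


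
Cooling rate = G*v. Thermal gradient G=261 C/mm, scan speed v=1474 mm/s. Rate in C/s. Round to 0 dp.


CR = 261 * 1474 = 384714 C/s


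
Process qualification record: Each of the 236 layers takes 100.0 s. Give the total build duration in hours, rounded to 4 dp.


t = 236 * 100.0 / 3600 = 6.5556 hrs


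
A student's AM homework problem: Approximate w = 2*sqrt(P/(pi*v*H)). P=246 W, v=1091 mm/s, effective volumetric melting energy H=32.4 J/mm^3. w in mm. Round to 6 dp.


w = 2*sqrt(246/(pi*1091*32.4)) = 0.094132 mm


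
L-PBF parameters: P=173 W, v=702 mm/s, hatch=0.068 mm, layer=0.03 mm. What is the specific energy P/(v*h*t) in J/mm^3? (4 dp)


Build rate = 702 * 0.068 * 0.03 = 1.43208 mm^3/s
SE = 173 / 1.43208 = 120.8033 J/mm^3


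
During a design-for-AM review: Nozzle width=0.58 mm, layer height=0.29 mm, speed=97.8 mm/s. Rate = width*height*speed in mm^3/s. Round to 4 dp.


Rate = 0.58 * 0.29 * 97.8 = 16.45 mm^3/s


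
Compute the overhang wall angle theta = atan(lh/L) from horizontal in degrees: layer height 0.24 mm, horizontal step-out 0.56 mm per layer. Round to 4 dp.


angle = atan(0.24/0.56) = 23.1986 degrees


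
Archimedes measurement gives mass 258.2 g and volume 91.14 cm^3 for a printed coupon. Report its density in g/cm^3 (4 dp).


rho = 258.2 / 91.14 = 2.833 g/cm^3


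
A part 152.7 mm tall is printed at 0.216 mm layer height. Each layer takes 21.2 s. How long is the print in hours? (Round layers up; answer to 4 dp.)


Layers = ceil(152.7/0.216) = 707
t = 707 * 21.2 / 3600 = 4.1634 hrs


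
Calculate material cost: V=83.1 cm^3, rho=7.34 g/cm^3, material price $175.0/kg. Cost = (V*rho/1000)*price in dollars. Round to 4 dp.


Mass = 83.1*7.34/1000 = 0.609954 kg
Cost = 0.609954 * 175.0 = 106.742 $


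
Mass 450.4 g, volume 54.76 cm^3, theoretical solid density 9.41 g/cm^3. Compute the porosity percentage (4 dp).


rho_part = 450.4 / 54.76 = 8.22498174 g/cm^3
Porosity = (1 - 8.22498174/9.41)*100 = 12.5932 %


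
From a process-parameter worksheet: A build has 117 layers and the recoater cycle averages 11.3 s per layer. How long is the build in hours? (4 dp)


t = 117 * 11.3 / 3600 = 0.3673 hrs


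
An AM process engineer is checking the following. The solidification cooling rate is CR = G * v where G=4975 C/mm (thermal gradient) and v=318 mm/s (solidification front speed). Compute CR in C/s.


CR = 4975 * 318 = 1582050 C/s


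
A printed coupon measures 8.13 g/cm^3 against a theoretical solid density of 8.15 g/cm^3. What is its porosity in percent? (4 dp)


Porosity = (1-8.13/8.15)*100 = 0.2454 %


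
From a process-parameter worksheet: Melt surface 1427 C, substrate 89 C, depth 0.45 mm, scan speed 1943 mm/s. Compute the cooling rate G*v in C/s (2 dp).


G = (1427-89)/0.45 = 2973.33333333 C/mm
CR = 2973.33333333 * 1943 = 5777186.67 C/s


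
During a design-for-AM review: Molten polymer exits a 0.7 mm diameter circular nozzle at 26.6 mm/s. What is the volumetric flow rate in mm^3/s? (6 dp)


A = pi*(0.7/2)^2 = 0.3848451 mm^2
Q = 0.3848451 * 26.6 = 10.23688 mm^3/s


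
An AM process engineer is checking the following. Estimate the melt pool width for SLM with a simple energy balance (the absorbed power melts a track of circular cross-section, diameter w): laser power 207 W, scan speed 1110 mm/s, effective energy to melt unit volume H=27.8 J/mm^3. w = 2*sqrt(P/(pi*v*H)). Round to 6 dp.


w = 2*sqrt(207/(pi*1110*27.8)) = 0.092418 mm


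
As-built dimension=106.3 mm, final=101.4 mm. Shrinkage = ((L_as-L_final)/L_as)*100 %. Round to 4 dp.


Shrinkage = ((106.3-101.4)/106.3)*100 = 4.6096 %


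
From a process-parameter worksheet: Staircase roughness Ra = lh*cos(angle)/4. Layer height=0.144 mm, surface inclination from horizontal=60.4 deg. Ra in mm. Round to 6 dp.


Ra = 0.144 * cos(60.4) / 4 = 0.017782 mm


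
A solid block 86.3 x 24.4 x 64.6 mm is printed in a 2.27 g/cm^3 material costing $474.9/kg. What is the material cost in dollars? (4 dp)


V = 86.3 * 24.4 * 64.6 = 136029.512 mm^3 = 136.029512 cm^3
Mass = 136.029512 * 2.27 / 1000 = 0.30878699 kg
Cost = 0.30878699 * 474.9 = 146.6429 $


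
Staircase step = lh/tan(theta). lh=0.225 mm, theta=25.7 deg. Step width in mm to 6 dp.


step = 0.225 / tan(25.7) = 0.467515 mm


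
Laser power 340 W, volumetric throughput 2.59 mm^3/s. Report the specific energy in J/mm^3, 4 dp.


SE = 340 / 2.59 = 131.2741 J/mm^3


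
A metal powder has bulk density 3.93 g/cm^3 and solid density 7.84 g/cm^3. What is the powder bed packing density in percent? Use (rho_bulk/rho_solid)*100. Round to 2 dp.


Packing = (3.93/7.84)*100 = 50.13 %


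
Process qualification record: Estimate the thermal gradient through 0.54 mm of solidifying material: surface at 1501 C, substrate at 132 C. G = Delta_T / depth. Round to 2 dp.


G = (1501-132)/0.54 = 2535.19 C/mm


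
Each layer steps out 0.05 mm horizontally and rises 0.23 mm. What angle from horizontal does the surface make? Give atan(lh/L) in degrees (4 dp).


angle = atan(0.23/0.05) = 77.7352 degrees


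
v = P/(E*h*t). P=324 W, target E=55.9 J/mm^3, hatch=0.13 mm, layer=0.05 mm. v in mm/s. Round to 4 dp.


v = 324 / (55.9*0.13*0.05) = 891.7022 mm/s


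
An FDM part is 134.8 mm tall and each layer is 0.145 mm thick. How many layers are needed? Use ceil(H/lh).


Layers = ceil(134.8/0.145) = 930


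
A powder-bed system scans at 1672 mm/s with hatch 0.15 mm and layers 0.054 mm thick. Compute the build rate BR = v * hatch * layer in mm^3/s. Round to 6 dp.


Rate = 1672 * 0.15 * 0.054 = 13.5432 mm^3/s


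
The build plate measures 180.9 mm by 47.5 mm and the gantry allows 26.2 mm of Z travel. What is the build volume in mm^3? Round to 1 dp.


V = 180.9 * 47.5 * 26.2 = 225130.1 mm^3


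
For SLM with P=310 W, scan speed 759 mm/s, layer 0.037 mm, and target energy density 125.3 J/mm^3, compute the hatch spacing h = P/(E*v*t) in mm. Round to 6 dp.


h = 310 / (125.3*759*0.037) = 0.088098 mm


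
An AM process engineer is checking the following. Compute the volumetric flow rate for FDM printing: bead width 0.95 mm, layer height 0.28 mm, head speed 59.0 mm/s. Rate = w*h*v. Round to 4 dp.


Rate = 0.95 * 0.28 * 59.0 = 15.694 mm^3/s


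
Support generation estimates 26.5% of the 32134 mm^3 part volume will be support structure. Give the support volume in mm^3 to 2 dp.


V_support = 32134 * 0.265 = 8515.51 mm^3


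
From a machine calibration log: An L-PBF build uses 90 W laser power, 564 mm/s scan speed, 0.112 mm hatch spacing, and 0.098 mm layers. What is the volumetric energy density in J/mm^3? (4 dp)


E = 90 / (564*0.112*0.098) = 14.5385 J/mm^3


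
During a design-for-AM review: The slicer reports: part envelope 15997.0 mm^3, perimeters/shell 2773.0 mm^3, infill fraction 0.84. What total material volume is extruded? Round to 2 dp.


V_infill = (15997.0 - 2773.0) * 0.84 = 11108.16
V_total = 2773.0 + 11108.16 = 13881.16 mm^3


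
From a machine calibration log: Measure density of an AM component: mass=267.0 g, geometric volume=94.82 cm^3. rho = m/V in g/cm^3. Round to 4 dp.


rho = 267.0 / 94.82 = 2.8159 g/cm^3


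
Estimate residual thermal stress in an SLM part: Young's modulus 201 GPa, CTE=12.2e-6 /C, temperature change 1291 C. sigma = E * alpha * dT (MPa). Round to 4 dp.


sigma = 201*1000 * 12.2e-6 * 1291 = 3165.7902 MPa


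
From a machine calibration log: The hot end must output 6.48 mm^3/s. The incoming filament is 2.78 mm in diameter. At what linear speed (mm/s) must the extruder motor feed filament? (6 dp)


A = pi*(2.78/2)^2 = 6.069871
v = 6.48 / 6.069871 = 1.067568 mm/s


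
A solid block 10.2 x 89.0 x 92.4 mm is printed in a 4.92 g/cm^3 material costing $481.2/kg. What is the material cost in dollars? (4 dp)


V = 10.2 * 89.0 * 92.4 = 83880.72 mm^3 = 83.88072 cm^3
Mass = 83.88072 * 4.92 / 1000 = 0.41269314 kg
Cost = 0.41269314 * 481.2 = 198.5879 $


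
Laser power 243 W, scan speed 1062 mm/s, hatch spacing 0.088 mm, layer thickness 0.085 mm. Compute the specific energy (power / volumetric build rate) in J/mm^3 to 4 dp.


Build rate = 1062 * 0.088 * 0.085 = 7.94376 mm^3/s
SE = 243 / 7.94376 = 30.59 J/mm^3


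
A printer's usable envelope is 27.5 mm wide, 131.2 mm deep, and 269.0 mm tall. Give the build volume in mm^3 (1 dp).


V = 27.5 * 131.2 * 269.0 = 970552.0 mm^3


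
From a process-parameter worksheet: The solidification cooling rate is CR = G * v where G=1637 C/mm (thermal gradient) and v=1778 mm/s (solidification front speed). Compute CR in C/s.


CR = 1637 * 1778 = 2910586 C/s


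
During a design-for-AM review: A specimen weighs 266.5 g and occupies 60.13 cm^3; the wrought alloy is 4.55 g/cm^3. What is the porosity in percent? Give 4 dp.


rho_part = 266.5 / 60.13 = 4.43206386 g/cm^3
Porosity = (1 - 4.43206386/4.55)*100 = 2.592 %


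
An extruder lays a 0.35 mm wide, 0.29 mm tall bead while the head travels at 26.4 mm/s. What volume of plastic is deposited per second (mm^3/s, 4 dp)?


Rate = 0.35 * 0.29 * 26.4 = 2.6796 mm^3/s


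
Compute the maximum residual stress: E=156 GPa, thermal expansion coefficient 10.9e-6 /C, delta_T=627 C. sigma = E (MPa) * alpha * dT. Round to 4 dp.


sigma = 156*1000 * 10.9e-6 * 627 = 1066.1508 MPa


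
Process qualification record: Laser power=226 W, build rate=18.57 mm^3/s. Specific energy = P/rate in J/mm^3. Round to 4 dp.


SE = 226 / 18.57 = 12.1702 J/mm^3


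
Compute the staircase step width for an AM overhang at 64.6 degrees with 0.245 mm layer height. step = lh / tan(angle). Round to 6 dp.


step = 0.245 / tan(64.6) = 0.116335 mm


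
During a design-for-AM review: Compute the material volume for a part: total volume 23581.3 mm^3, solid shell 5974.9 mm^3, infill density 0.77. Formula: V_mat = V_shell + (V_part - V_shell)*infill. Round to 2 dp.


V_infill = (23581.3 - 5974.9) * 0.77 = 13556.93
V_total = 5974.9 + 13556.93 = 19531.83 mm^3


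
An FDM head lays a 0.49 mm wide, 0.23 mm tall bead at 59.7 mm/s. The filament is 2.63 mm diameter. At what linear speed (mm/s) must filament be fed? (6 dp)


Q = 0.49 * 0.23 * 59.7 = 6.72819 mm^3/s
A_fil = pi*(2.63/2)^2 = 5.43252056 mm^2
v_feed = 6.72819 / 5.43252056 = 1.238502 mm/s


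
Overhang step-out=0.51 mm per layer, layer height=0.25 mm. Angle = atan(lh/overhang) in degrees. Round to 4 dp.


angle = atan(0.25/0.51) = 26.1139 degrees


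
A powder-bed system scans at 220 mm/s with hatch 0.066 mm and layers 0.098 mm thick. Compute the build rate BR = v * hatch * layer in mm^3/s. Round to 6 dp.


Rate = 220 * 0.066 * 0.098 = 1.42296 mm^3/s


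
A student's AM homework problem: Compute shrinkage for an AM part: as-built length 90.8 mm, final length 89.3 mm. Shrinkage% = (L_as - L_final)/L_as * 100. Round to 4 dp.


Shrinkage = ((90.8-89.3)/90.8)*100 = 1.652 %


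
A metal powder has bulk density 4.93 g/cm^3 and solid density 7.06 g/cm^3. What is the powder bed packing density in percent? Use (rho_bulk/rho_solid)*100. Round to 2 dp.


Packing = (4.93/7.06)*100 = 69.83 %
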